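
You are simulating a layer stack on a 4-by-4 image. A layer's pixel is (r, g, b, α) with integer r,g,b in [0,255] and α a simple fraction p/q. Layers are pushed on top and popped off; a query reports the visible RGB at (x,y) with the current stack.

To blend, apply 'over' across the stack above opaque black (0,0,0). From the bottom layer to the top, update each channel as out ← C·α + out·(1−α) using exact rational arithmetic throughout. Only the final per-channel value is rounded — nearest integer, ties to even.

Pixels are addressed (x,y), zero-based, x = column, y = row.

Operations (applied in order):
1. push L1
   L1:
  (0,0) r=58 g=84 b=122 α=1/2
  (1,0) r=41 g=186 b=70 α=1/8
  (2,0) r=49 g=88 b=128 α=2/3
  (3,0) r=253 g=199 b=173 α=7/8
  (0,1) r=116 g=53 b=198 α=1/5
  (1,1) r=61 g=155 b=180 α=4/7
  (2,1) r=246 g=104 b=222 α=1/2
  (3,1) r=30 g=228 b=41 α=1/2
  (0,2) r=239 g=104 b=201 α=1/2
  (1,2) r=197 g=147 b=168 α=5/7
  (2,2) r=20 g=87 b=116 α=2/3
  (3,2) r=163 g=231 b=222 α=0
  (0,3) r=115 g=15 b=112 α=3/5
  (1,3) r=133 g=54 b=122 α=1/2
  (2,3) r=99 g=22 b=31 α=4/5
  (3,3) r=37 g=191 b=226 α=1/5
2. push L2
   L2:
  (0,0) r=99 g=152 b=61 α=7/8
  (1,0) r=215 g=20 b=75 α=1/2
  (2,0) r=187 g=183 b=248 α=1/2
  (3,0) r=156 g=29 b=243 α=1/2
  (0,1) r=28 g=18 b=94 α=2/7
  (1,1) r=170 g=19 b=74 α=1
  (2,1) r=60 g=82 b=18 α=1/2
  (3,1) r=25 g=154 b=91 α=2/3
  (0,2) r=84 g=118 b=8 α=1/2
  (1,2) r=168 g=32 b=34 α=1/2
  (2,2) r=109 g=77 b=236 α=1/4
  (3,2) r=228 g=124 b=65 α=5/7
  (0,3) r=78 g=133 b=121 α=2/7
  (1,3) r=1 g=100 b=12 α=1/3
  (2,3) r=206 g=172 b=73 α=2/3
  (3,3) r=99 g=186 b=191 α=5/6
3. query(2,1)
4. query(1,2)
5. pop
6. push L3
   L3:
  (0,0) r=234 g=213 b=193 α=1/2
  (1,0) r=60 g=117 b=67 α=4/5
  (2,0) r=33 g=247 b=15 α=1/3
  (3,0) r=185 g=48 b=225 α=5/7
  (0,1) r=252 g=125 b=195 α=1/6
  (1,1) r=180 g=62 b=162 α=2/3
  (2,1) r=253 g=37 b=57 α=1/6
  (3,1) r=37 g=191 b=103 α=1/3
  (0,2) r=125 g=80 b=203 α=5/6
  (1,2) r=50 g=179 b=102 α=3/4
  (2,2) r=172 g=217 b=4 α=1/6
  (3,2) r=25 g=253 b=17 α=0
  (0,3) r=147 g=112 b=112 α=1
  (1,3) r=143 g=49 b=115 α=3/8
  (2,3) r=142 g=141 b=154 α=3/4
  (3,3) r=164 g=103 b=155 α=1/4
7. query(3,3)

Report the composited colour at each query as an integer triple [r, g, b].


query (2,1) [L1,L2] — begin 0,0,0
L1 α=1/2: [123, 52, 111]
L2 α=1/2: [183/2, 67, 129/2]
= [92, 67, 64]

query (1,2) [L1,L2] — begin 0,0,0
+L1 (α=5/7) → [985/7, 105, 120]
+L2 (α=1/2) → [2161/14, 137/2, 77]
→ [154, 68, 77]

at x=3,y=3 over L1,L3:
after L1 α=1/5: [37/5, 191/5, 226/5]
after L3 α=1/4: [931/20, 272/5, 1453/20]
rounded: [47, 54, 73]


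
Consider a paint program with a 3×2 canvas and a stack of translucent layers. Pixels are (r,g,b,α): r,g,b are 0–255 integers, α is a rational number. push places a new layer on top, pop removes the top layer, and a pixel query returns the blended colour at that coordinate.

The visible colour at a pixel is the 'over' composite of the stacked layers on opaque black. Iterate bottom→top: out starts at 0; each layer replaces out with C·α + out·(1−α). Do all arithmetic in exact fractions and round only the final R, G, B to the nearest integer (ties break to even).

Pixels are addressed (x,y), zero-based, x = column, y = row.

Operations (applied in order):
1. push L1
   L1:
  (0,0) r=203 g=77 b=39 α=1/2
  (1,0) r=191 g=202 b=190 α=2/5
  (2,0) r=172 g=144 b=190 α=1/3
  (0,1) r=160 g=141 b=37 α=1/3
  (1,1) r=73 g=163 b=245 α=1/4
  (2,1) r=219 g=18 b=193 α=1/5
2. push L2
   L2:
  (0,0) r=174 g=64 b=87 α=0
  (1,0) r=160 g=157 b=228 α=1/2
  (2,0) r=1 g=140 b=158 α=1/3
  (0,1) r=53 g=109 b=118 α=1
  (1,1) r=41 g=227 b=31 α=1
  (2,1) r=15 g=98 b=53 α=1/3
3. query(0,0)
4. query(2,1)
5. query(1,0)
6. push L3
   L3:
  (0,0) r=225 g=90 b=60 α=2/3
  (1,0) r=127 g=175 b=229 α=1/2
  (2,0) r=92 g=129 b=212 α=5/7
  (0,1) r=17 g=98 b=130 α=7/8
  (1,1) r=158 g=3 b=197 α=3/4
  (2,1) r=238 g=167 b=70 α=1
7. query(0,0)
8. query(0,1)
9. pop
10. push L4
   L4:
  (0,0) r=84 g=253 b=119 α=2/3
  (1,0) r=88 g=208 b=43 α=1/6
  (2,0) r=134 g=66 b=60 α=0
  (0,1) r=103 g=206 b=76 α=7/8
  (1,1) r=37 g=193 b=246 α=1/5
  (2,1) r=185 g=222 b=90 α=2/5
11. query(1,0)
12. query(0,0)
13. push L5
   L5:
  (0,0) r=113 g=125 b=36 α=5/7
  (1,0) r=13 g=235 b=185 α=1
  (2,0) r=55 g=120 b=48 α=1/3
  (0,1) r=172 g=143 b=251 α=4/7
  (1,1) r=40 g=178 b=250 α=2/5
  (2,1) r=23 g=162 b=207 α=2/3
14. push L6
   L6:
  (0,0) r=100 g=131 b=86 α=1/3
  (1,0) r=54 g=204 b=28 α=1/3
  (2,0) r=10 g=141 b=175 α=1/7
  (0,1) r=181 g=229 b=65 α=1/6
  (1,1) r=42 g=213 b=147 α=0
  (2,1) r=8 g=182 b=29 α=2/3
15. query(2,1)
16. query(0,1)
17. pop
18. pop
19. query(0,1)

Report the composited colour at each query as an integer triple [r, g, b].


query (0,0) [L1,L2] — begin 0,0,0
+L1 (α=1/2) → [203/2, 77/2, 39/2]
+L2 (α=0) → [203/2, 77/2, 39/2]
rounded: [102, 38, 20]

at x=2,y=1 over L1,L2:
after L1 α=1/5: [219/5, 18/5, 193/5]
after L2 α=1/3: [171/5, 526/15, 217/5]
= [34, 35, 43]

(1,0) stack=L1,L2; from [0,0,0]:
L1 α=2/5: [382/5, 404/5, 76]
L2 α=1/2: [591/5, 1189/10, 152]
→ [118, 119, 152]

at x=0,y=0 over L1,L2,L3:
+L1 (α=1/2) → [203/2, 77/2, 39/2]
+L2 (α=0) → [203/2, 77/2, 39/2]
+L3 (α=2/3) → [1103/6, 437/6, 93/2]
rounded: [184, 73, 46]

query (0,1) [L1,L2,L3] — begin 0,0,0
after L1 α=1/3: [160/3, 47, 37/3]
after L2 α=1: [53, 109, 118]
after L3 α=7/8: [43/2, 795/8, 257/2]
→ [22, 99, 128]

at x=1,y=0 over L1,L2,L4:
after L1 α=2/5: [382/5, 404/5, 76]
after L2 α=1/2: [591/5, 1189/10, 152]
after L4 α=1/6: [679/6, 535/4, 803/6]
→ [113, 134, 134]

query (0,0) [L1,L2,L4] — begin 0,0,0
L1 α=1/2: [203/2, 77/2, 39/2]
L2 α=0: [203/2, 77/2, 39/2]
L4 α=2/3: [539/6, 363/2, 515/6]
rounded: [90, 182, 86]

(2,1) stack=L1,L2,L4,L5,L6; from [0,0,0]:
after L1 α=1/5: [219/5, 18/5, 193/5]
after L2 α=1/3: [171/5, 526/15, 217/5]
after L4 α=2/5: [2363/25, 2746/25, 1551/25]
after L5 α=2/3: [1171/25, 10846/75, 3967/25]
after L6 α=2/3: [1571/75, 38146/225, 5417/75]
rounded: [21, 170, 72]

(0,1) stack=L1,L2,L4,L5,L6; from [0,0,0]:
L1 α=1/3: [160/3, 47, 37/3]
L2 α=1: [53, 109, 118]
L4 α=7/8: [387/4, 1551/8, 325/4]
L5 α=4/7: [559/4, 9229/56, 713/4]
L6 α=1/6: [1173/8, 58969/336, 1275/8]
→ [147, 176, 159]

(0,1) stack=L1,L2,L4; from [0,0,0]:
after L1 α=1/3: [160/3, 47, 37/3]
after L2 α=1: [53, 109, 118]
after L4 α=7/8: [387/4, 1551/8, 325/4]
→ [97, 194, 81]


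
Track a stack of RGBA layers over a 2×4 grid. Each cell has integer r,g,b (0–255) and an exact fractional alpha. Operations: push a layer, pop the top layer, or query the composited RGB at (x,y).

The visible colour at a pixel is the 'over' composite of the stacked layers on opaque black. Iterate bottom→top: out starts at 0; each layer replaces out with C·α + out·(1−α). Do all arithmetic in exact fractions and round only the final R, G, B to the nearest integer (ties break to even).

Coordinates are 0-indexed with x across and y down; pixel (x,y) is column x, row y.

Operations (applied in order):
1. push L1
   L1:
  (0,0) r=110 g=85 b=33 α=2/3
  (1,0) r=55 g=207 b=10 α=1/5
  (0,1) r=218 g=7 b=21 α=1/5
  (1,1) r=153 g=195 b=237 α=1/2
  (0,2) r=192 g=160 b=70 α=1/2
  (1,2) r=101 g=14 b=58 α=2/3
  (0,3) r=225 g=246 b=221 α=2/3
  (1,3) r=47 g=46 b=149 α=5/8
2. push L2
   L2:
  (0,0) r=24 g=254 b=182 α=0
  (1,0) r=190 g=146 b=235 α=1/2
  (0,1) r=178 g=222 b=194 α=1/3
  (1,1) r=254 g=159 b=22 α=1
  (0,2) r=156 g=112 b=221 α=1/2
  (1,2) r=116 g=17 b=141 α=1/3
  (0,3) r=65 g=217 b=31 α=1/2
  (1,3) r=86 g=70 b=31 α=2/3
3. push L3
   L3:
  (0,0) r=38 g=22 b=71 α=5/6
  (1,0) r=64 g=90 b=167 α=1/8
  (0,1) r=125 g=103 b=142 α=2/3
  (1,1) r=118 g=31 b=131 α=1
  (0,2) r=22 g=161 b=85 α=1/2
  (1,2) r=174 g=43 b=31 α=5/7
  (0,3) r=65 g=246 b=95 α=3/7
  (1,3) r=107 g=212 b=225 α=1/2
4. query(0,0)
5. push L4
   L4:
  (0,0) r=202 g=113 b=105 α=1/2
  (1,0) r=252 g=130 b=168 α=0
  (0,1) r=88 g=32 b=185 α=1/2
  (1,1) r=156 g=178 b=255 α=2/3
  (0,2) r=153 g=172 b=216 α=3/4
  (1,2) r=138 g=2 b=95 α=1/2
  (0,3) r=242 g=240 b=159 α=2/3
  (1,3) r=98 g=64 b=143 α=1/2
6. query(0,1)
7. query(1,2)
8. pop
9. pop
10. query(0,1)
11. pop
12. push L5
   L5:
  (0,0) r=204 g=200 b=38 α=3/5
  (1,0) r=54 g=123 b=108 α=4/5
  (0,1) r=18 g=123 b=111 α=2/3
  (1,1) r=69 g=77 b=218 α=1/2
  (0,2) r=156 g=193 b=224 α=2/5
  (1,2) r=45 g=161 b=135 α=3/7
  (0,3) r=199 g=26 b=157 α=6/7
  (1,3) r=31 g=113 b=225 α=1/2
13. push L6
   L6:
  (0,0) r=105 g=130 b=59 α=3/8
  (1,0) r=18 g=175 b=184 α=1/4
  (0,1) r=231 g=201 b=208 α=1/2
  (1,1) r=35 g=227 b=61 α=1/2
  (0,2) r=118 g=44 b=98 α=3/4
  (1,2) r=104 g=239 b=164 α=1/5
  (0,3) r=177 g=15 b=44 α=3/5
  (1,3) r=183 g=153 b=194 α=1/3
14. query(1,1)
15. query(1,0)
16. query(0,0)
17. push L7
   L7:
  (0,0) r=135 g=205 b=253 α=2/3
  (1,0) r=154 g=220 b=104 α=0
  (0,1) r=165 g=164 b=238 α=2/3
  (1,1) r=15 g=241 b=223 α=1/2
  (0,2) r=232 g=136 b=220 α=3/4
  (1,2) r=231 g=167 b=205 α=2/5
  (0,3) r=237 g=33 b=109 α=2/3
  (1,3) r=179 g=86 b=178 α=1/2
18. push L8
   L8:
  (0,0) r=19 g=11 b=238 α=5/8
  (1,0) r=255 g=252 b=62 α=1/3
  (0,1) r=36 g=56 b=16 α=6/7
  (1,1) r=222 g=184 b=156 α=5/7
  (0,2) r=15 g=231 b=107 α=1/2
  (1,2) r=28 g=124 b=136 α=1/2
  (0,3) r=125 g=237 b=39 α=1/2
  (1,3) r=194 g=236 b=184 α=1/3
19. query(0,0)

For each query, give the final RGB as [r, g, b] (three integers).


query (0,0) [L1,L2,L3] — begin 0,0,0
after L1 α=2/3: [220/3, 170/3, 22]
after L2 α=0: [220/3, 170/3, 22]
after L3 α=5/6: [395/9, 250/9, 377/6]
→ [44, 28, 63]

query (0,1) [L1,L2,L3,L4] — begin 0,0,0
L1 α=1/5: [218/5, 7/5, 21/5]
L2 α=1/3: [442/5, 1124/15, 1012/15]
L3 α=2/3: [564/5, 4214/45, 5272/45]
L4 α=1/2: [502/5, 2827/45, 13597/90]
= [100, 63, 151]

query (1,2) [L1,L2,L3,L4] — begin 0,0,0
L1 α=2/3: [202/3, 28/3, 116/3]
L2 α=1/3: [752/9, 107/9, 655/9]
L3 α=5/7: [9334/63, 307/9, 2705/63]
L4 α=1/2: [9014/63, 325/18, 4345/63]
= [143, 18, 69]

at x=0,y=1 over L1,L2:
L1 α=1/5: [218/5, 7/5, 21/5]
L2 α=1/3: [442/5, 1124/15, 1012/15]
= [88, 75, 67]

(1,1) stack=L1,L5,L6; from [0,0,0]:
after L1 α=1/2: [153/2, 195/2, 237/2]
after L5 α=1/2: [291/4, 349/4, 673/4]
after L6 α=1/2: [431/8, 1257/8, 917/8]
rounded: [54, 157, 115]

at x=1,y=0 over L1,L5,L6:
L1 α=1/5: [11, 207/5, 2]
L5 α=4/5: [227/5, 2667/25, 434/5]
L6 α=1/4: [771/20, 3094/25, 1111/10]
= [39, 124, 111]

(0,0) stack=L1,L5,L6; from [0,0,0]:
after L1 α=2/3: [220/3, 170/3, 22]
after L5 α=3/5: [2276/15, 428/3, 158/5]
after L6 α=3/8: [3221/24, 1655/12, 335/8]
→ [134, 138, 42]

at x=0,y=0 over L1,L5,L6,L7,L8:
+L1 (α=2/3) → [220/3, 170/3, 22]
+L5 (α=3/5) → [2276/15, 428/3, 158/5]
+L6 (α=3/8) → [3221/24, 1655/12, 335/8]
+L7 (α=2/3) → [9701/72, 6575/36, 1461/8]
+L8 (α=5/8) → [11981/192, 7235/96, 13903/64]
→ [62, 75, 217]


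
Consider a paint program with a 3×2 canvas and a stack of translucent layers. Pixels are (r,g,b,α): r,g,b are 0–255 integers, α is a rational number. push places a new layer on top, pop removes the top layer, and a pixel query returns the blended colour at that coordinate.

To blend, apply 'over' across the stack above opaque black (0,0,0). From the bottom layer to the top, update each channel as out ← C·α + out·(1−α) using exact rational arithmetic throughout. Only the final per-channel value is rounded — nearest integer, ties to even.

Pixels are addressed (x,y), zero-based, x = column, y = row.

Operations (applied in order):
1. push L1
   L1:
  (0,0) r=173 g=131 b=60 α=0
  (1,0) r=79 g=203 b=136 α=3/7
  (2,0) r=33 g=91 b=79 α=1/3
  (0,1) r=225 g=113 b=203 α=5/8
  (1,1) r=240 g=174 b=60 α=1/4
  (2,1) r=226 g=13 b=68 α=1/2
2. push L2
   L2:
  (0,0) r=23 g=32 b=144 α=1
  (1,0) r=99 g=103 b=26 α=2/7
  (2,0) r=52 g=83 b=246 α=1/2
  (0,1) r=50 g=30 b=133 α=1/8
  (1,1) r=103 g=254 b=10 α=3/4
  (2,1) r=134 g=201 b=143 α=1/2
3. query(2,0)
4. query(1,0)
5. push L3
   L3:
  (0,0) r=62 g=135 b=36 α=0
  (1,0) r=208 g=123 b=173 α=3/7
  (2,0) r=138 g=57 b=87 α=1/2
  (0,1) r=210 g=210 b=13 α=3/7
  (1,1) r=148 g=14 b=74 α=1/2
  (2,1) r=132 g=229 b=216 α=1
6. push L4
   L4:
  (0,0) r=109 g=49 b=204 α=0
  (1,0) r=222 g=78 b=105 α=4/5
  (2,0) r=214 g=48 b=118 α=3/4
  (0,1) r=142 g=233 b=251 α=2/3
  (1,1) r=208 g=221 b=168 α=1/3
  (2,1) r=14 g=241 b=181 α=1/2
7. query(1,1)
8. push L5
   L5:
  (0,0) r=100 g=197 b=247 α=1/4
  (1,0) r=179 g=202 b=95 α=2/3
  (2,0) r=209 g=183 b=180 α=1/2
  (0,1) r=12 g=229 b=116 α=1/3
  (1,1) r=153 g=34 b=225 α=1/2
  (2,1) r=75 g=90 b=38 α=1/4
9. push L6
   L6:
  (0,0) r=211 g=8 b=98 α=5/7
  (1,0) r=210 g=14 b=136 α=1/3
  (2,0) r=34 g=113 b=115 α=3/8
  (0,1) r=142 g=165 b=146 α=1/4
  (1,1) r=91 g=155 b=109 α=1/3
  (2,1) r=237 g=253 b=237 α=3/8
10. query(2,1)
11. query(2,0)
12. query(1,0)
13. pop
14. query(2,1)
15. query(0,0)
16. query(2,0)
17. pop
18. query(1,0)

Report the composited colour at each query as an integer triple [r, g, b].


(2,0) stack=L1,L2; from [0,0,0]:
after L1 α=1/3: [11, 91/3, 79/3]
after L2 α=1/2: [63/2, 170/3, 817/6]
= [32, 57, 136]

query (1,0) [L1,L2] — begin 0,0,0
L1 α=3/7: [237/7, 87, 408/7]
L2 α=2/7: [2571/49, 641/7, 2404/49]
rounded: [52, 92, 49]

at x=1,y=1 over L1,L2,L3,L4:
+L1 (α=1/4) → [60, 87/2, 15]
+L2 (α=3/4) → [369/4, 1611/8, 45/4]
+L3 (α=1/2) → [961/8, 1723/16, 341/8]
+L4 (α=1/3) → [1793/12, 3491/24, 1013/12]
→ [149, 145, 84]

at x=2,y=1 over L1,L2,L3,L4,L5,L6:
after L1 α=1/2: [113, 13/2, 34]
after L2 α=1/2: [247/2, 415/4, 177/2]
after L3 α=1: [132, 229, 216]
after L4 α=1/2: [73, 235, 397/2]
after L5 α=1/4: [147/2, 795/4, 1267/8]
after L6 α=3/8: [2157/16, 7011/32, 12023/64]
= [135, 219, 188]

query (2,0) [L1,L2,L3,L4,L5,L6] — begin 0,0,0
after L1 α=1/3: [11, 91/3, 79/3]
after L2 α=1/2: [63/2, 170/3, 817/6]
after L3 α=1/2: [339/4, 341/6, 1339/12]
after L4 α=3/4: [2907/16, 1205/24, 5587/48]
after L5 α=1/2: [6251/32, 5597/48, 14227/96]
after L6 α=3/8: [34519/256, 44257/384, 104255/768]
→ [135, 115, 136]

query (1,0) [L1,L2,L3,L4,L5,L6] — begin 0,0,0
after L1 α=3/7: [237/7, 87, 408/7]
after L2 α=2/7: [2571/49, 641/7, 2404/49]
after L3 α=3/7: [40860/343, 5147/49, 35047/343]
after L4 α=4/5: [345444/1715, 4087/49, 179107/1715]
after L5 α=2/3: [959414/5145, 7961/49, 168319/1715]
after L6 α=1/3: [2999278/15435, 5536/49, 569878/5145]
= [194, 113, 111]

query (2,1) [L1,L2,L3,L4,L5] — begin 0,0,0
after L1 α=1/2: [113, 13/2, 34]
after L2 α=1/2: [247/2, 415/4, 177/2]
after L3 α=1: [132, 229, 216]
after L4 α=1/2: [73, 235, 397/2]
after L5 α=1/4: [147/2, 795/4, 1267/8]
→ [74, 199, 158]

query (0,0) [L1,L2,L3,L4,L5] — begin 0,0,0
after L1 α=0: [0, 0, 0]
after L2 α=1: [23, 32, 144]
after L3 α=0: [23, 32, 144]
after L4 α=0: [23, 32, 144]
after L5 α=1/4: [169/4, 293/4, 679/4]
→ [42, 73, 170]

(2,0) stack=L1,L2,L3,L4,L5; from [0,0,0]:
after L1 α=1/3: [11, 91/3, 79/3]
after L2 α=1/2: [63/2, 170/3, 817/6]
after L3 α=1/2: [339/4, 341/6, 1339/12]
after L4 α=3/4: [2907/16, 1205/24, 5587/48]
after L5 α=1/2: [6251/32, 5597/48, 14227/96]
rounded: [195, 117, 148]

(1,0) stack=L1,L2,L3,L4; from [0,0,0]:
L1 α=3/7: [237/7, 87, 408/7]
L2 α=2/7: [2571/49, 641/7, 2404/49]
L3 α=3/7: [40860/343, 5147/49, 35047/343]
L4 α=4/5: [345444/1715, 4087/49, 179107/1715]
rounded: [201, 83, 104]


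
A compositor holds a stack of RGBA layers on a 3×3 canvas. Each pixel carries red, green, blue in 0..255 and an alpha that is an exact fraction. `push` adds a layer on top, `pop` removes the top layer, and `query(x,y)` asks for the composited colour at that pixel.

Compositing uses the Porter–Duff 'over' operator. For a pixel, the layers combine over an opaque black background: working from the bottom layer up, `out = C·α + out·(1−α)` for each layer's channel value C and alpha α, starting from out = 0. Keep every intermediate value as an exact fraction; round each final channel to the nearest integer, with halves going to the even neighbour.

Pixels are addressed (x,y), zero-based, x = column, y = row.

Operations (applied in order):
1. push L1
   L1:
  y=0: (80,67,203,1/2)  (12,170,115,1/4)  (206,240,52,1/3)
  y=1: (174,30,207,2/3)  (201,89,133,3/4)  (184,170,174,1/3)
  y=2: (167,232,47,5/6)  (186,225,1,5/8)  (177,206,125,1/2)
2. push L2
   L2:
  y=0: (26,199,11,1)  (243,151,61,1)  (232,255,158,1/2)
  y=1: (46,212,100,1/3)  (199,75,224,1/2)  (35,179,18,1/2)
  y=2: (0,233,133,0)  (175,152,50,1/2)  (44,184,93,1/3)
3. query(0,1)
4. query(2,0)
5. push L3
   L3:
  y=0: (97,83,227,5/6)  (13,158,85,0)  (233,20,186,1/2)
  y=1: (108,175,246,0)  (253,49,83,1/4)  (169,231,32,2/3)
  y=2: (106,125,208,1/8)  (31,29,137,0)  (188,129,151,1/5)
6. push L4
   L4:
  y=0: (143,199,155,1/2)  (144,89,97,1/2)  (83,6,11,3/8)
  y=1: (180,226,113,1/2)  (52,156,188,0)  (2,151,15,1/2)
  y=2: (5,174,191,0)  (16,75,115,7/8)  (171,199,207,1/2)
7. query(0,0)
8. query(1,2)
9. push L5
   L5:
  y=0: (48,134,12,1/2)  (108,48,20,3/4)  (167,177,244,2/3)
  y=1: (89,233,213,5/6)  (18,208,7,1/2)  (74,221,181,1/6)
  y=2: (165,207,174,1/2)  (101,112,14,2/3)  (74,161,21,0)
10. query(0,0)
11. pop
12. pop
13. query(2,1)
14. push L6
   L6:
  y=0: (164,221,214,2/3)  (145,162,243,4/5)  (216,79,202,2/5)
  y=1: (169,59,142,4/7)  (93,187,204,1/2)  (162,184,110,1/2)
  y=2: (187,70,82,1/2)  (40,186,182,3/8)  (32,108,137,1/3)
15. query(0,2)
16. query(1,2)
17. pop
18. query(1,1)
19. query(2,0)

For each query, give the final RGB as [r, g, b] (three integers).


at x=0,y=1 over L1,L2:
after L1 α=2/3: [116, 20, 138]
after L2 α=1/3: [278/3, 84, 376/3]
= [93, 84, 125]

query (2,0) [L1,L2] — begin 0,0,0
after L1 α=1/3: [206/3, 80, 52/3]
after L2 α=1/2: [451/3, 335/2, 263/3]
rounded: [150, 168, 88]

query (0,0) [L1,L2,L3,L4] — begin 0,0,0
L1 α=1/2: [40, 67/2, 203/2]
L2 α=1: [26, 199, 11]
L3 α=5/6: [511/6, 307/3, 191]
L4 α=1/2: [1369/12, 452/3, 173]
= [114, 151, 173]

query (1,2) [L1,L2,L3,L4] — begin 0,0,0
L1 α=5/8: [465/4, 1125/8, 5/8]
L2 α=1/2: [1165/8, 2341/16, 405/16]
L3 α=0: [1165/8, 2341/16, 405/16]
L4 α=7/8: [2061/64, 10741/128, 13285/128]
= [32, 84, 104]

at x=0,y=0 over L1,L2,L3,L4,L5:
after L1 α=1/2: [40, 67/2, 203/2]
after L2 α=1: [26, 199, 11]
after L3 α=5/6: [511/6, 307/3, 191]
after L4 α=1/2: [1369/12, 452/3, 173]
after L5 α=1/2: [1945/24, 427/3, 185/2]
rounded: [81, 142, 92]

(2,1) stack=L1,L2,L3; from [0,0,0]:
after L1 α=1/3: [184/3, 170/3, 58]
after L2 α=1/2: [289/6, 707/6, 38]
after L3 α=2/3: [2317/18, 3479/18, 34]
→ [129, 193, 34]

(0,2) stack=L1,L2,L3,L6; from [0,0,0]:
after L1 α=5/6: [835/6, 580/3, 235/6]
after L2 α=0: [835/6, 580/3, 235/6]
after L3 α=1/8: [6481/48, 4435/24, 2893/48]
after L6 α=1/2: [15457/96, 6115/48, 6829/96]
rounded: [161, 127, 71]

query (1,2) [L1,L2,L3,L6] — begin 0,0,0
after L1 α=5/8: [465/4, 1125/8, 5/8]
after L2 α=1/2: [1165/8, 2341/16, 405/16]
after L3 α=0: [1165/8, 2341/16, 405/16]
after L6 α=3/8: [6785/64, 20633/128, 10761/128]
rounded: [106, 161, 84]

(1,1) stack=L1,L2,L3; from [0,0,0]:
L1 α=3/4: [603/4, 267/4, 399/4]
L2 α=1/2: [1399/8, 567/8, 1295/8]
L3 α=1/4: [6221/32, 2093/32, 4549/32]
rounded: [194, 65, 142]

(2,0) stack=L1,L2,L3; from [0,0,0]:
+L1 (α=1/3) → [206/3, 80, 52/3]
+L2 (α=1/2) → [451/3, 335/2, 263/3]
+L3 (α=1/2) → [575/3, 375/4, 821/6]
rounded: [192, 94, 137]


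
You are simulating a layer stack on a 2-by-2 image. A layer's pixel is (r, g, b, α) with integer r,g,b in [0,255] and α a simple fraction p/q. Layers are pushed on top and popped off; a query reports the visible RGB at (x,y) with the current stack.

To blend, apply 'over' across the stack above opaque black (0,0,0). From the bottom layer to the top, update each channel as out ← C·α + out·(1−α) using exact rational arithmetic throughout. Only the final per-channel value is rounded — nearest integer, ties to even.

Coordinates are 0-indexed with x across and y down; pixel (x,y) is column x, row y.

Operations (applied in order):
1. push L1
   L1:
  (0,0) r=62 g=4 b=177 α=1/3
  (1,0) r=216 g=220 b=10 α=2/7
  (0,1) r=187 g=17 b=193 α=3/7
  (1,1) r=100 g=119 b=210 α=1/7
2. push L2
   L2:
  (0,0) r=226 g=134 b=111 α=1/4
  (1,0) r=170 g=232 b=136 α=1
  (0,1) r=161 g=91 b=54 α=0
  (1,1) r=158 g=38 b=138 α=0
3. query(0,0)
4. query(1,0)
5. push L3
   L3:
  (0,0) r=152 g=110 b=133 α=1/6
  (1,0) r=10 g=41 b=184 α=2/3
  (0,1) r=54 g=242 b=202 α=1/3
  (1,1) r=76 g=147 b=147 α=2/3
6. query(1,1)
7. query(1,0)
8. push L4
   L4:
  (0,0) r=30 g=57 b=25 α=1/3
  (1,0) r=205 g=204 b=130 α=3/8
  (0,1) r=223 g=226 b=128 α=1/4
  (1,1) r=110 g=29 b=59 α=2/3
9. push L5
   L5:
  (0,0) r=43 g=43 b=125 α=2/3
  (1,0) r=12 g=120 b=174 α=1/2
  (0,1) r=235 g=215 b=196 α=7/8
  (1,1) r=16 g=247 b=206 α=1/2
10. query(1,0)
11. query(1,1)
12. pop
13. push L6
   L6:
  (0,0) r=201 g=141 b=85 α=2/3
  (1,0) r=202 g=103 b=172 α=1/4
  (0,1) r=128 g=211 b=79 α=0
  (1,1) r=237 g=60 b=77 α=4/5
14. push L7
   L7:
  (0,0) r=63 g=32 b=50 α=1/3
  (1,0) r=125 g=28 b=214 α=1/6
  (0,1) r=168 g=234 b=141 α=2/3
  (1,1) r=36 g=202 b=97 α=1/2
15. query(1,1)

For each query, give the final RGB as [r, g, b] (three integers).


at x=0,y=0 over L1,L2:
L1 α=1/3: [62/3, 4/3, 59]
L2 α=1/4: [72, 69/2, 72]
rounded: [72, 34, 72]

(1,0) stack=L1,L2; from [0,0,0]:
+L1 (α=2/7) → [432/7, 440/7, 20/7]
+L2 (α=1) → [170, 232, 136]
rounded: [170, 232, 136]

query (1,1) [L1,L2,L3] — begin 0,0,0
after L1 α=1/7: [100/7, 17, 30]
after L2 α=0: [100/7, 17, 30]
after L3 α=2/3: [388/7, 311/3, 108]
= [55, 104, 108]

at x=1,y=0 over L1,L2,L3:
L1 α=2/7: [432/7, 440/7, 20/7]
L2 α=1: [170, 232, 136]
L3 α=2/3: [190/3, 314/3, 168]
= [63, 105, 168]

(1,0) stack=L1,L2,L3,L4,L5; from [0,0,0]:
+L1 (α=2/7) → [432/7, 440/7, 20/7]
+L2 (α=1) → [170, 232, 136]
+L3 (α=2/3) → [190/3, 314/3, 168]
+L4 (α=3/8) → [2795/24, 1703/12, 615/4]
+L5 (α=1/2) → [3083/48, 3143/24, 1311/8]
= [64, 131, 164]

at x=1,y=1 over L1,L2,L3,L4,L5:
after L1 α=1/7: [100/7, 17, 30]
after L2 α=0: [100/7, 17, 30]
after L3 α=2/3: [388/7, 311/3, 108]
after L4 α=2/3: [1928/21, 485/9, 226/3]
after L5 α=1/2: [1132/21, 1354/9, 422/3]
→ [54, 150, 141]

at x=1,y=1 over L1,L2,L3,L4,L6,L7:
L1 α=1/7: [100/7, 17, 30]
L2 α=0: [100/7, 17, 30]
L3 α=2/3: [388/7, 311/3, 108]
L4 α=2/3: [1928/21, 485/9, 226/3]
L6 α=4/5: [21836/105, 529/9, 230/3]
L7 α=1/2: [12808/105, 2347/18, 521/6]
= [122, 130, 87]


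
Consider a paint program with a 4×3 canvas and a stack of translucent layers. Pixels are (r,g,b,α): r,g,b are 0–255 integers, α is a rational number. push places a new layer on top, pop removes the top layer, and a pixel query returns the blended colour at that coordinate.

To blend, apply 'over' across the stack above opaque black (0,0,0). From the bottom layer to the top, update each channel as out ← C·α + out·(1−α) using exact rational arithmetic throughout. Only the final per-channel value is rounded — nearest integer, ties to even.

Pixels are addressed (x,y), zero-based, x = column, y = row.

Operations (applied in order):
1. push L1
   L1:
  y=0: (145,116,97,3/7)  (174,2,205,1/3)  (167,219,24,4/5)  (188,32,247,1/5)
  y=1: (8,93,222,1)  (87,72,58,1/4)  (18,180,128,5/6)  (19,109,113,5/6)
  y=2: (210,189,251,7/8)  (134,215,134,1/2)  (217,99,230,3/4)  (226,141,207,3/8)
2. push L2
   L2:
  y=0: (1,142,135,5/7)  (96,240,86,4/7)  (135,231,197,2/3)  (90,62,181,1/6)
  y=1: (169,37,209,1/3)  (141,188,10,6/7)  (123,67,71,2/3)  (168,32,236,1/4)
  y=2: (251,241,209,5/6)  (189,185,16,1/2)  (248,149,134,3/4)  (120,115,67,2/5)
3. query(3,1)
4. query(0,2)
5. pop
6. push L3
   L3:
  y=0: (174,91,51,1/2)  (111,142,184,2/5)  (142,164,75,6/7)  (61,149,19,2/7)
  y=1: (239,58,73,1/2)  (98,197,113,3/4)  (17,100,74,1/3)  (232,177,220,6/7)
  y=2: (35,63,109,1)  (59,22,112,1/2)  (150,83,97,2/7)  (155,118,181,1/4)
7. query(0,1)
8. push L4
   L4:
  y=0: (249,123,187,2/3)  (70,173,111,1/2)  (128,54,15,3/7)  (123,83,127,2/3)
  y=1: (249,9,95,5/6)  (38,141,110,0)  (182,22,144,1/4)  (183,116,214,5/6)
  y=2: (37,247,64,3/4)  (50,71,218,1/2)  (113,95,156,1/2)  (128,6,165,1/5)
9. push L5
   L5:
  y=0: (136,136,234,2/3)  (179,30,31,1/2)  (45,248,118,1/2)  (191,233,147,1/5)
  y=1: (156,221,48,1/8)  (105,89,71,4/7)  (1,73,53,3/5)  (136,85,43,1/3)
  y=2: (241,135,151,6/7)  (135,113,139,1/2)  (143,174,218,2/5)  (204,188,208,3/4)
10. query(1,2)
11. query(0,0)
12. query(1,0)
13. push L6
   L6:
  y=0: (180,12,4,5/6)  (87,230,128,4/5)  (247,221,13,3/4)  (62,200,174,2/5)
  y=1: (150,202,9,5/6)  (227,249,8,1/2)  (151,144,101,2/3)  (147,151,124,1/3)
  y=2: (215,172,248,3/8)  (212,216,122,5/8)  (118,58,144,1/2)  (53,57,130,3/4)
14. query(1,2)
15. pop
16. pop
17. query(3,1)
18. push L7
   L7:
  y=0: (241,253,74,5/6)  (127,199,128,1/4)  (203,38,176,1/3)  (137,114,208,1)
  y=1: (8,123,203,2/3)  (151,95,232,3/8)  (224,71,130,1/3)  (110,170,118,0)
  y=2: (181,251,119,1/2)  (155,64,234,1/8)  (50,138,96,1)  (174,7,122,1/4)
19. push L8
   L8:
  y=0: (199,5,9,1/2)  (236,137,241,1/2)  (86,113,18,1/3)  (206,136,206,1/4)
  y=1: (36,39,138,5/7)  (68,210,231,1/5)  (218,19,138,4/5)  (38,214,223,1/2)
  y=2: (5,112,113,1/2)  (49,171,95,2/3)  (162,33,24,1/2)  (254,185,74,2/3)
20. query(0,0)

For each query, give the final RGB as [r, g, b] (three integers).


at x=3,y=1 over L1,L2:
after L1 α=5/6: [95/6, 545/6, 565/6]
after L2 α=1/4: [431/8, 609/8, 1037/8]
= [54, 76, 130]

query (0,2) [L1,L2] — begin 0,0,0
after L1 α=7/8: [735/4, 1323/8, 1757/8]
after L2 α=5/6: [5755/24, 10963/48, 10117/48]
→ [240, 228, 211]

at x=0,y=1 over L1,L3:
after L1 α=1: [8, 93, 222]
after L3 α=1/2: [247/2, 151/2, 295/2]
→ [124, 76, 148]

(1,2) stack=L1,L3,L4,L5; from [0,0,0]:
L1 α=1/2: [67, 215/2, 67]
L3 α=1/2: [63, 259/4, 179/2]
L4 α=1/2: [113/2, 543/8, 615/4]
L5 α=1/2: [383/4, 1447/16, 1171/8]
= [96, 90, 146]

at x=0,y=0 over L1,L3,L4,L5:
after L1 α=3/7: [435/7, 348/7, 291/7]
after L3 α=1/2: [1653/14, 985/14, 324/7]
after L4 α=2/3: [2875/14, 4429/42, 2942/21]
after L5 α=2/3: [6683/42, 15853/126, 12770/63]
rounded: [159, 126, 203]

query (1,0) [L1,L3,L4,L5] — begin 0,0,0
L1 α=1/3: [58, 2/3, 205/3]
L3 α=2/5: [396/5, 286/5, 573/5]
L4 α=1/2: [373/5, 1151/10, 564/5]
L5 α=1/2: [634/5, 1451/20, 719/10]
rounded: [127, 73, 72]

at x=1,y=2 over L1,L3,L4,L5,L6:
+L1 (α=1/2) → [67, 215/2, 67]
+L3 (α=1/2) → [63, 259/4, 179/2]
+L4 (α=1/2) → [113/2, 543/8, 615/4]
+L5 (α=1/2) → [383/4, 1447/16, 1171/8]
+L6 (α=5/8) → [5389/32, 21621/128, 8393/64]
= [168, 169, 131]

query (3,1) [L1,L3,L4] — begin 0,0,0
L1 α=5/6: [95/6, 545/6, 565/6]
L3 α=6/7: [8447/42, 6917/42, 8485/42]
L4 α=5/6: [46877/252, 31277/252, 53425/252]
= [186, 124, 212]

at x=0,y=0 over L1,L3,L4,L7,L8:
L1 α=3/7: [435/7, 348/7, 291/7]
L3 α=1/2: [1653/14, 985/14, 324/7]
L4 α=2/3: [2875/14, 4429/42, 2942/21]
L7 α=5/6: [19745/84, 57559/252, 5356/63]
L8 α=1/2: [36461/168, 58819/504, 5923/126]
rounded: [217, 117, 47]


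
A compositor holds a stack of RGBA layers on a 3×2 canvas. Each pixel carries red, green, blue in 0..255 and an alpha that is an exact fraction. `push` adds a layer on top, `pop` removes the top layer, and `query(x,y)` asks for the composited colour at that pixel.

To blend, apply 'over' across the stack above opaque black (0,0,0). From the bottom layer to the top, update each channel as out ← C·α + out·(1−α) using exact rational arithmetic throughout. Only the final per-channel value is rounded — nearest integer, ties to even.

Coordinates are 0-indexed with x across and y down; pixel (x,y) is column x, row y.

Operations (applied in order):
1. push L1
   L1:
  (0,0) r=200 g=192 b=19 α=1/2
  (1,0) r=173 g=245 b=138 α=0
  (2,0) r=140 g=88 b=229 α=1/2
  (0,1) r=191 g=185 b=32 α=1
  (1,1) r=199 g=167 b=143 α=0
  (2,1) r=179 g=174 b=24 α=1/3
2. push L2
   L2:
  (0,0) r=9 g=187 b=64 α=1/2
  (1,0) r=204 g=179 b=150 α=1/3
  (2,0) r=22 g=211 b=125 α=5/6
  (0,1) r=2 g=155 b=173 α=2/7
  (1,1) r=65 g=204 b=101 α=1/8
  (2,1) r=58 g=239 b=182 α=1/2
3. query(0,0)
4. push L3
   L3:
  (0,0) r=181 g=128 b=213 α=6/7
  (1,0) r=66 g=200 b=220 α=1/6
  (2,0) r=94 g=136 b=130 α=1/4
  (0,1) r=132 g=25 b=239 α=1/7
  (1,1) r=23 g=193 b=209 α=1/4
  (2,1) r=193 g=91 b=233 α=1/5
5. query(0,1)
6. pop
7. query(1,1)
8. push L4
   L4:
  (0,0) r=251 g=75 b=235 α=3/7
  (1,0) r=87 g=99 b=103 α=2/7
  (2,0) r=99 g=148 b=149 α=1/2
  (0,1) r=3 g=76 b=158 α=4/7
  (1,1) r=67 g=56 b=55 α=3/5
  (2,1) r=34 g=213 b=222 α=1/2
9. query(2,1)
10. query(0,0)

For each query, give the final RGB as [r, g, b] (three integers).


at x=0,y=0 over L1,L2:
+L1 (α=1/2) → [100, 96, 19/2]
+L2 (α=1/2) → [109/2, 283/2, 147/4]
→ [54, 142, 37]

(0,1) stack=L1,L2,L3; from [0,0,0]:
+L1 (α=1) → [191, 185, 32]
+L2 (α=2/7) → [137, 1235/7, 506/7]
+L3 (α=1/7) → [954/7, 7585/49, 4709/49]
rounded: [136, 155, 96]

query (1,1) [L1,L2] — begin 0,0,0
after L1 α=0: [0, 0, 0]
after L2 α=1/8: [65/8, 51/2, 101/8]
→ [8, 26, 13]

(2,1) stack=L1,L2,L4; from [0,0,0]:
after L1 α=1/3: [179/3, 58, 8]
after L2 α=1/2: [353/6, 297/2, 95]
after L4 α=1/2: [557/12, 723/4, 317/2]
= [46, 181, 158]

at x=0,y=0 over L1,L2,L4:
L1 α=1/2: [100, 96, 19/2]
L2 α=1/2: [109/2, 283/2, 147/4]
L4 α=3/7: [971/7, 113, 852/7]
rounded: [139, 113, 122]


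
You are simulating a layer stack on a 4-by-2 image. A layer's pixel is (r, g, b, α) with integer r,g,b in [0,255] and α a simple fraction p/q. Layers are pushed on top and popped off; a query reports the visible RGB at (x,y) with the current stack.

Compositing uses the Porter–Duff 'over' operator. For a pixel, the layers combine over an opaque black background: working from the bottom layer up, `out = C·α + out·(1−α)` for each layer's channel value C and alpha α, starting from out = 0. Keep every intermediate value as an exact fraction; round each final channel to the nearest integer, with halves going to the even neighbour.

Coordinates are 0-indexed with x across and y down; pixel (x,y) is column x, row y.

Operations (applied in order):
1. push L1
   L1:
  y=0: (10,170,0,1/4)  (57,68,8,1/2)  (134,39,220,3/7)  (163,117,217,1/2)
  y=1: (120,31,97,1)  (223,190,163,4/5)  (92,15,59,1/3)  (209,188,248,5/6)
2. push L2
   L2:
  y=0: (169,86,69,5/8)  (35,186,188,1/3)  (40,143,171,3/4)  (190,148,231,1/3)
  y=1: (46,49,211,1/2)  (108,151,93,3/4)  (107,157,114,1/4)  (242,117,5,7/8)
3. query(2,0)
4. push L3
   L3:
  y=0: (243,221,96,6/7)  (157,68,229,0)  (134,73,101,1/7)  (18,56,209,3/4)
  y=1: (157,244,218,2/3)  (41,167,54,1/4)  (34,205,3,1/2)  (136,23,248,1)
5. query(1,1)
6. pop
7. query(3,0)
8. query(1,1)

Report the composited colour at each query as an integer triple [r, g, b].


at x=2,y=0 over L1,L2:
L1 α=3/7: [402/7, 117/7, 660/7]
L2 α=3/4: [621/14, 780/7, 4251/28]
= [44, 111, 152]

at x=1,y=1 over L1,L2,L3:
after L1 α=4/5: [892/5, 152, 652/5]
after L2 α=3/4: [628/5, 605/4, 2047/20]
after L3 α=1/4: [2089/20, 2483/16, 7221/80]
rounded: [104, 155, 90]

at x=3,y=0 over L1,L2:
after L1 α=1/2: [163/2, 117/2, 217/2]
after L2 α=1/3: [353/3, 265/3, 448/3]
rounded: [118, 88, 149]

(1,1) stack=L1,L2; from [0,0,0]:
+L1 (α=4/5) → [892/5, 152, 652/5]
+L2 (α=3/4) → [628/5, 605/4, 2047/20]
→ [126, 151, 102]


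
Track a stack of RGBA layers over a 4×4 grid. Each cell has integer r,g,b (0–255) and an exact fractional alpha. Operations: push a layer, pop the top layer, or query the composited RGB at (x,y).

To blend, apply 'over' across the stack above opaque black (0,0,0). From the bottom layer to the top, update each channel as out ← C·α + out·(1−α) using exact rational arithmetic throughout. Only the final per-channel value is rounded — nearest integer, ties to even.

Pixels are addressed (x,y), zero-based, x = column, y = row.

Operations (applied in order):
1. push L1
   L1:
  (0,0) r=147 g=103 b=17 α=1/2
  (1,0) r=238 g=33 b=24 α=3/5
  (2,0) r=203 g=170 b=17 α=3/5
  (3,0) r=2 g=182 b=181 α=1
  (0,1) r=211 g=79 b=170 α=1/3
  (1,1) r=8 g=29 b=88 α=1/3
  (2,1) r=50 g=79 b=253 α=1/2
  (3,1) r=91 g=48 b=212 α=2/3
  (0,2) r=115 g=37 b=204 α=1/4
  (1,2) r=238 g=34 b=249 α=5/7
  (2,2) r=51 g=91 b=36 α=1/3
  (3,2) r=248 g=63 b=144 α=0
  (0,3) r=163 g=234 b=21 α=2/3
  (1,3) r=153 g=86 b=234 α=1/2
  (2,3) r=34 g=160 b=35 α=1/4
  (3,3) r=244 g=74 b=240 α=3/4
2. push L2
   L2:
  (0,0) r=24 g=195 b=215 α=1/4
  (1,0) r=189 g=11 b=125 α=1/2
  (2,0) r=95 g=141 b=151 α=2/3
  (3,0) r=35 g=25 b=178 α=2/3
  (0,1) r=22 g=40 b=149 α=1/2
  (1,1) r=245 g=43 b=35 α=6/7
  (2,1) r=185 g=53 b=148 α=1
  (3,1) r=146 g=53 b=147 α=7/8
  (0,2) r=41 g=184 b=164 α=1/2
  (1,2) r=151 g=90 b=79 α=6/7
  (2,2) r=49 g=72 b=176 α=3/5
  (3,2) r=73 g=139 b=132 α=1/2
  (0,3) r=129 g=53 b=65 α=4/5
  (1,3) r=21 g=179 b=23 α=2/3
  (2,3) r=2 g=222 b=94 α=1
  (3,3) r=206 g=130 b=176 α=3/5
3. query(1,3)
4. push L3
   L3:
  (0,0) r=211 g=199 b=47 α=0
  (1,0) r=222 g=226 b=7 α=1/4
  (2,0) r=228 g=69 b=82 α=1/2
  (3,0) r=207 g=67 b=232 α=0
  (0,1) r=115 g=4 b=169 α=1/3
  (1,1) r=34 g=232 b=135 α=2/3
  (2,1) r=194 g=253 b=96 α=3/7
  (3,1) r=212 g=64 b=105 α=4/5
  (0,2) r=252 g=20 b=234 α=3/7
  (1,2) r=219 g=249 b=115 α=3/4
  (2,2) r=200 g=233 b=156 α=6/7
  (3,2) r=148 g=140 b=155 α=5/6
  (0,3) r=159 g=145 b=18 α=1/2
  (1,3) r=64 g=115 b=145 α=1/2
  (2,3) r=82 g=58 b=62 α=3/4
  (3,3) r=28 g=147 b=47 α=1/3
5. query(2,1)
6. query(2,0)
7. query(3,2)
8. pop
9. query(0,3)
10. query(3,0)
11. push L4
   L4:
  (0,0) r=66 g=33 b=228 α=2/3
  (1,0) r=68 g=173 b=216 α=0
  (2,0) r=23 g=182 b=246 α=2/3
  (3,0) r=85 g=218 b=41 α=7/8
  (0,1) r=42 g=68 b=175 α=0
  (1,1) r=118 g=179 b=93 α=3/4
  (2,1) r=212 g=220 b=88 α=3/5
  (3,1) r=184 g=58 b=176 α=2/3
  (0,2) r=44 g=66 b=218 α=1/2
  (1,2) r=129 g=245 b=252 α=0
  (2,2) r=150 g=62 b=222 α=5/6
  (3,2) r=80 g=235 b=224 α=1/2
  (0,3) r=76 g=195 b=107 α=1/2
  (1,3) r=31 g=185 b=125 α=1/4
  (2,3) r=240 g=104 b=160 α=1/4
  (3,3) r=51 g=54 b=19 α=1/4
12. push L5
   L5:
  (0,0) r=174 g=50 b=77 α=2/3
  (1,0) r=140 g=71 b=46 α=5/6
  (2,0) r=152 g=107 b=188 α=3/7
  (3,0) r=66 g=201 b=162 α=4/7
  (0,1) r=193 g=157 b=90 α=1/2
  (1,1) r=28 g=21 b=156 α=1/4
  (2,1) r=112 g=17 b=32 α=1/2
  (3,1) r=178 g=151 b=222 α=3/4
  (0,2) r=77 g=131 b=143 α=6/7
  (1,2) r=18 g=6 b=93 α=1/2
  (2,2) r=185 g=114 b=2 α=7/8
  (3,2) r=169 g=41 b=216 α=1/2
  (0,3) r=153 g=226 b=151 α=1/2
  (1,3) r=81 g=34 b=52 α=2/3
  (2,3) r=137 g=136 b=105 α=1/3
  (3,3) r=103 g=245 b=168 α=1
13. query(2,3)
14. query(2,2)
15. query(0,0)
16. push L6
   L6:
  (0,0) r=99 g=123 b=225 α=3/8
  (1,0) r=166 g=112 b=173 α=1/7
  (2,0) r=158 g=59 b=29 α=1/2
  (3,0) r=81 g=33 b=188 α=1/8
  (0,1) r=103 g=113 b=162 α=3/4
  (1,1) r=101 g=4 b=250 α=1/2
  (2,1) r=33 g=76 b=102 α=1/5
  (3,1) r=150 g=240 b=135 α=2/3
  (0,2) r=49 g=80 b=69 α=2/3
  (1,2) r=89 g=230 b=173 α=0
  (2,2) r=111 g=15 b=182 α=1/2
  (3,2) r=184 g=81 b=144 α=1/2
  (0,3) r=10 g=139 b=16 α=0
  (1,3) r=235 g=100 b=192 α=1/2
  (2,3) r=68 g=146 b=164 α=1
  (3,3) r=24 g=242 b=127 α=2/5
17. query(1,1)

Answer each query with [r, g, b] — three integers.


at x=1,y=3 over L1,L2:
+L1 (α=1/2) → [153/2, 43, 117]
+L2 (α=2/3) → [79/2, 401/3, 163/3]
= [40, 134, 54]

at x=2,y=1 over L1,L2,L3:
after L1 α=1/2: [25, 79/2, 253/2]
after L2 α=1: [185, 53, 148]
after L3 α=3/7: [1322/7, 971/7, 880/7]
rounded: [189, 139, 126]

at x=2,y=0 over L1,L2,L3:
+L1 (α=3/5) → [609/5, 102, 51/5]
+L2 (α=2/3) → [1559/15, 128, 1561/15]
+L3 (α=1/2) → [4979/30, 197/2, 2791/30]
rounded: [166, 98, 93]

(3,2) stack=L1,L2,L3; from [0,0,0]:
+L1 (α=0) → [0, 0, 0]
+L2 (α=1/2) → [73/2, 139/2, 66]
+L3 (α=5/6) → [1553/12, 513/4, 841/6]
→ [129, 128, 140]

(0,3) stack=L1,L2; from [0,0,0]:
L1 α=2/3: [326/3, 156, 14]
L2 α=4/5: [1874/15, 368/5, 274/5]
rounded: [125, 74, 55]

(3,0) stack=L1,L2; from [0,0,0]:
after L1 α=1: [2, 182, 181]
after L2 α=2/3: [24, 232/3, 179]
→ [24, 77, 179]

at x=2,y=3 over L1,L2,L4,L5:
L1 α=1/4: [17/2, 40, 35/4]
L2 α=1: [2, 222, 94]
L4 α=1/4: [123/2, 385/2, 221/2]
L5 α=1/3: [260/3, 521/3, 326/3]
→ [87, 174, 109]

(2,2) stack=L1,L2,L4,L5; from [0,0,0]:
L1 α=1/3: [17, 91/3, 12]
L2 α=3/5: [181/5, 166/3, 552/5]
L4 α=5/6: [3931/30, 548/9, 1017/5]
L5 α=7/8: [42781/240, 3865/36, 1087/40]
= [178, 107, 27]

query (0,0) [L1,L2,L4,L5] — begin 0,0,0
L1 α=1/2: [147/2, 103/2, 17/2]
L2 α=1/4: [489/8, 699/8, 481/8]
L4 α=2/3: [515/8, 409/8, 4129/24]
L5 α=2/3: [3299/24, 403/8, 7825/72]
→ [137, 50, 109]

query (1,1) [L1,L2,L4,L5,L6] — begin 0,0,0
after L1 α=1/3: [8/3, 29/3, 88/3]
after L2 α=6/7: [4418/21, 803/21, 718/21]
after L4 α=3/4: [2963/21, 3020/21, 6577/84]
after L5 α=1/4: [3159/28, 3167/28, 10945/112]
after L6 α=1/2: [5987/56, 3279/56, 38945/224]
= [107, 59, 174]


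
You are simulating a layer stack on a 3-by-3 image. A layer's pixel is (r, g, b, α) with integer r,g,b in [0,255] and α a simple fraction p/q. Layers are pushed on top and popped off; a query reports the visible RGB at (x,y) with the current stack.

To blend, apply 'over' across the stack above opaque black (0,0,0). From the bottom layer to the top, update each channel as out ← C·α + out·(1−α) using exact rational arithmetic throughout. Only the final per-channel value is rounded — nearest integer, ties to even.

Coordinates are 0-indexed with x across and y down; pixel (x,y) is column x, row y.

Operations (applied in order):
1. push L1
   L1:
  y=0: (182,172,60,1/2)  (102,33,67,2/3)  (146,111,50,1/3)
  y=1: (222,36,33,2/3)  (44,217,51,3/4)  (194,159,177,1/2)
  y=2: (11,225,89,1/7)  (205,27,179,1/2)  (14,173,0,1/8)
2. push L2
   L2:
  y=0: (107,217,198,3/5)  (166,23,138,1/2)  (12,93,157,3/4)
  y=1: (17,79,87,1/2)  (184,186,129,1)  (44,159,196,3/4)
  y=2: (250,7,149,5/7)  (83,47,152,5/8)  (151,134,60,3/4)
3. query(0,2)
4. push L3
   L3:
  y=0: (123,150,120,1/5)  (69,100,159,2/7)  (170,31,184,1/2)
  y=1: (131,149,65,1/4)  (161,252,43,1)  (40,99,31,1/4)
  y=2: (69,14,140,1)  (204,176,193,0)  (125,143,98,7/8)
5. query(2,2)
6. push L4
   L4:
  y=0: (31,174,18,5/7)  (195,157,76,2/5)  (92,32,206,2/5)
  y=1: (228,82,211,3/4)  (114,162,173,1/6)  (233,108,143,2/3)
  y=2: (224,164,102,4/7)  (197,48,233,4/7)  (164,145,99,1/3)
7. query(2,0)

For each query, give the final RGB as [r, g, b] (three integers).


(0,2) stack=L1,L2; from [0,0,0]:
after L1 α=1/7: [11/7, 225/7, 89/7]
after L2 α=5/7: [8772/49, 695/49, 5393/49]
→ [179, 14, 110]

(2,2) stack=L1,L2,L3; from [0,0,0]:
after L1 α=1/8: [7/4, 173/8, 0]
after L2 α=3/4: [1819/16, 3389/32, 45]
after L3 α=7/8: [15819/128, 35421/256, 731/8]
→ [124, 138, 91]

at x=2,y=0 over L1,L2,L3,L4:
L1 α=1/3: [146/3, 37, 50/3]
L2 α=3/4: [127/6, 79, 1463/12]
L3 α=1/2: [1147/12, 55, 3671/24]
L4 α=2/5: [1883/20, 229/5, 6967/40]
= [94, 46, 174]


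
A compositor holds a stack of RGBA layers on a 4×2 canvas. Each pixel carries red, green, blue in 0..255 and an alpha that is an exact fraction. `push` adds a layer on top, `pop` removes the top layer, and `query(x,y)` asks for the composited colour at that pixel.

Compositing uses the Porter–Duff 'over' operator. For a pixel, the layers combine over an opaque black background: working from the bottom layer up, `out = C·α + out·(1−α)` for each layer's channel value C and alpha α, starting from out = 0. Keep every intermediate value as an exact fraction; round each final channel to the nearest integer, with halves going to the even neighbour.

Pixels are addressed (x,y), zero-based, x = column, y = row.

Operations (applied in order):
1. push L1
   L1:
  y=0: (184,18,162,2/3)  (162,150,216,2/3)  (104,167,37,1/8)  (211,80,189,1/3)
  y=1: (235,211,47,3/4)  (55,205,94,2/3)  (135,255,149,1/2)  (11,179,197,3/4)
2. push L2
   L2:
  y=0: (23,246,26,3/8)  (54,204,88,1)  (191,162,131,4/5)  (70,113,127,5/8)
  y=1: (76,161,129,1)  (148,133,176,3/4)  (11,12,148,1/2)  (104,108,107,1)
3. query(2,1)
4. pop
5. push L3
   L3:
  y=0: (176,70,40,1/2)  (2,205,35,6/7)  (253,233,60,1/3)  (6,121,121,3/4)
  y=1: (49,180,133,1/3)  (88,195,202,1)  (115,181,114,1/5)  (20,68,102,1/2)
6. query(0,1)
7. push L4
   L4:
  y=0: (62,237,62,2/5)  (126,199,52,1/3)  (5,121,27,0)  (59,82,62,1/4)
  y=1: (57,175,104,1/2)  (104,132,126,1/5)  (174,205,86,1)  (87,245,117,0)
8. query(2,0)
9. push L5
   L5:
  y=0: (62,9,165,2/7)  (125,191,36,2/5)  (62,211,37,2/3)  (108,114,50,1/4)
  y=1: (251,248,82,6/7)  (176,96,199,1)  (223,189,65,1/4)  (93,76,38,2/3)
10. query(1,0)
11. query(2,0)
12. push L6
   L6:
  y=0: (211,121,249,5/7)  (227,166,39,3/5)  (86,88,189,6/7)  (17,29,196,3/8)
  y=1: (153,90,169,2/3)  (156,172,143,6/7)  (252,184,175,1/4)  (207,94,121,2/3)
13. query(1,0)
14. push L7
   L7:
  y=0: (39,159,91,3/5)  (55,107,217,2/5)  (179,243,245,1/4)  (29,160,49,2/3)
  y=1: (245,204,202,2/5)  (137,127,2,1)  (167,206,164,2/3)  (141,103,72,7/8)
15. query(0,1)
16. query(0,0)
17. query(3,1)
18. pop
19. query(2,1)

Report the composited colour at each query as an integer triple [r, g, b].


(2,1) stack=L1,L2; from [0,0,0]:
after L1 α=1/2: [135/2, 255/2, 149/2]
after L2 α=1/2: [157/4, 279/4, 445/4]
rounded: [39, 70, 111]

(0,1) stack=L1,L3; from [0,0,0]:
L1 α=3/4: [705/4, 633/4, 141/4]
L3 α=1/3: [803/6, 331/2, 407/6]
= [134, 166, 68]

at x=2,y=0 over L1,L3,L4:
after L1 α=1/8: [13, 167/8, 37/8]
after L3 α=1/3: [93, 1099/12, 277/12]
after L4 α=0: [93, 1099/12, 277/12]
= [93, 92, 23]

query (1,0) [L1,L3,L4,L5] — begin 0,0,0
+L1 (α=2/3) → [108, 100, 144]
+L3 (α=6/7) → [120/7, 190, 354/7]
+L4 (α=1/3) → [374/7, 193, 1072/21]
+L5 (α=2/5) → [2872/35, 961/5, 1576/35]
→ [82, 192, 45]

query (2,0) [L1,L3,L4,L5] — begin 0,0,0
after L1 α=1/8: [13, 167/8, 37/8]
after L3 α=1/3: [93, 1099/12, 277/12]
after L4 α=0: [93, 1099/12, 277/12]
after L5 α=2/3: [217/3, 6163/36, 1165/36]
→ [72, 171, 32]

(1,0) stack=L1,L3,L4,L5,L6; from [0,0,0]:
+L1 (α=2/3) → [108, 100, 144]
+L3 (α=6/7) → [120/7, 190, 354/7]
+L4 (α=1/3) → [374/7, 193, 1072/21]
+L5 (α=2/5) → [2872/35, 961/5, 1576/35]
+L6 (α=3/5) → [29579/175, 4412/25, 7247/175]
→ [169, 176, 41]

query (0,1) [L1,L3,L4,L5,L6,L7] — begin 0,0,0
L1 α=3/4: [705/4, 633/4, 141/4]
L3 α=1/3: [803/6, 331/2, 407/6]
L4 α=1/2: [1145/12, 681/4, 1031/12]
L5 α=6/7: [19217/84, 6633/28, 6935/84]
L6 α=2/3: [44921/252, 3891/28, 35327/252]
L7 α=2/5: [86081/420, 23097/140, 69263/420]
rounded: [205, 165, 165]

query (0,0) [L1,L3,L4,L5,L6,L7] — begin 0,0,0
after L1 α=2/3: [368/3, 12, 108]
after L3 α=1/2: [448/3, 41, 74]
after L4 α=2/5: [572/5, 597/5, 346/5]
after L5 α=2/7: [696/7, 615/7, 676/7]
after L6 α=5/7: [8777/49, 5465/49, 10067/49]
after L7 α=3/5: [23287/245, 34303/245, 33511/245]
→ [95, 140, 137]

at x=3,y=1 over L1,L3,L4,L5,L6,L7:
+L1 (α=3/4) → [33/4, 537/4, 591/4]
+L3 (α=1/2) → [113/8, 809/8, 999/8]
+L4 (α=0) → [113/8, 809/8, 999/8]
+L5 (α=2/3) → [1601/24, 675/8, 1607/24]
+L6 (α=2/3) → [11537/72, 2179/24, 7415/72]
+L7 (α=7/8) → [82601/576, 19483/192, 43703/576]
= [143, 101, 76]

at x=2,y=1 over L1,L3,L4,L5,L6:
after L1 α=1/2: [135/2, 255/2, 149/2]
after L3 α=1/5: [77, 691/5, 412/5]
after L4 α=1: [174, 205, 86]
after L5 α=1/4: [745/4, 201, 323/4]
after L6 α=1/4: [3243/16, 787/4, 1669/16]
rounded: [203, 197, 104]
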